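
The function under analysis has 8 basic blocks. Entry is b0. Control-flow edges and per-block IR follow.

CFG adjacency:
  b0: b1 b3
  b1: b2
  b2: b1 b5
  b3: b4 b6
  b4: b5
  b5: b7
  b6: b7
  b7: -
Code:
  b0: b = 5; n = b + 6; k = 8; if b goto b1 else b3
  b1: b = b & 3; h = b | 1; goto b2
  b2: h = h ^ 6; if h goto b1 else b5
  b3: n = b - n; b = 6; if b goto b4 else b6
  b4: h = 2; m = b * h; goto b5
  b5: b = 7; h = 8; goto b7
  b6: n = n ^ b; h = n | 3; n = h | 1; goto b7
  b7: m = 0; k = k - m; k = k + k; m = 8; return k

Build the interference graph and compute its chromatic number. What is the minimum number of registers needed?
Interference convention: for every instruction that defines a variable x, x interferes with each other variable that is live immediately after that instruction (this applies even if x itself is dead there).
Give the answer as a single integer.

Answer: 3

Derivation:
def/use:
  b0: def={b,k,n} ue=∅
  b1: def={b,h} ue={b}
  b2: def={h} ue={h}
  b3: def={b,n} ue={b,n}
  b4: def={h,m} ue={b}
  b5: def={b,h} ue=∅
  b6: def={h,n} ue={b,n}
  b7: def={k,m} ue={k}

Backward fixpoint:
  b0 li=∅ lo={b,k,n}
  b1 li={b,k} lo={b,h,k}
  b2 li={b,h,k} lo={b,k}
  b3 li={b,k,n} lo={b,k,n}
  b4 li={b,k} lo={k}
  b5 li={k} lo={k}
  b6 li={b,k,n} lo={k}
  b7 li={k} lo=∅

Interfere edges:
  b — {h,k,n}
  h — {b,k}
  k — {b,h,m,n}
  m — {k}
  n — {b,k}

Chromatic number:
  lower bound: {b,h,k} mutually conflict ⇒ χ ≥ 3
  assign b→r1 h→r2 k→r0 m→r1 n→r2 — no edge inside a register ⇒ χ ≤ 3
  χ = 3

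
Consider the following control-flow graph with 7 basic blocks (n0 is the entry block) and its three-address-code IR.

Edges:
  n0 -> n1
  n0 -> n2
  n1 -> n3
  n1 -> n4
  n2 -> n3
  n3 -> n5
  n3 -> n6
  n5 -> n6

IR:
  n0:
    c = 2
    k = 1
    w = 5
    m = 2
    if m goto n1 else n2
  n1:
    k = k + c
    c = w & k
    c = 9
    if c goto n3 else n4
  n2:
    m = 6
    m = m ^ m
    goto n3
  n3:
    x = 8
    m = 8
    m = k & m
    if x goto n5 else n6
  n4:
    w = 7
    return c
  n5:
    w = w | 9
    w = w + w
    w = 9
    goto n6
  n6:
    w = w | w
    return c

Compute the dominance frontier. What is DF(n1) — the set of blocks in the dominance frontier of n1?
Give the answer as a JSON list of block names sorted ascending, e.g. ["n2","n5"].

idom tree: n1←n0 n2←n0 n3←n0 n4←n1 n5←n3 n6←n3
Join-block Dom:
  n3: preds {n1,n2}: {n0,n1} ∩ {n0,n2} = {n0}; idom=n0
  n6: preds {n3,n5}: {n0,n3} ∩ {n0,n3,n5} = {n0,n3}; idom=n3

Frontier:
  join n3 pred n1: n1 stop@n0
  join n3 pred n2: n2 stop@n0
  join n6 pred n3: · stop@n3
  join n6 pred n5: n5 stop@n3
  n0 → ∅
  n1 → {n3}
  n2 → {n3}
  n3 → ∅
  n4 → ∅
  n5 → {n6}
  n6 → ∅

DF(n1) = ["n3"]

Answer: ["n3"]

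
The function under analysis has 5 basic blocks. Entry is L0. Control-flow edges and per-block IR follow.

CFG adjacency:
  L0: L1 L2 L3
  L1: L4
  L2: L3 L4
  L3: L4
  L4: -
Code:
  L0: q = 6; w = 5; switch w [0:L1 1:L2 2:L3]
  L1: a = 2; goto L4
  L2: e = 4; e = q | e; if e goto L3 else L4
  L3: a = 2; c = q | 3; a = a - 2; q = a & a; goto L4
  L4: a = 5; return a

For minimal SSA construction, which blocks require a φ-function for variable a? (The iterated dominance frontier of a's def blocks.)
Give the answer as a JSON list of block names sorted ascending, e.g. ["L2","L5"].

idom tree: L1←L0 L2←L0 L3←L0 L4←L0
Dom∩ at merges:
  L3: preds {L0,L2}: {L0} ∩ {L0,L2} = {L0}; idom=L0
  L4: preds {L1,L2,L3}: {L0,L1} ∩ {L0,L2} ∩ {L0,L3} = {L0}; idom=L0

DF derivation:
  join L3 pred L0: · stop@L0
  join L3 pred L2: L2 stop@L0
  join L4 pred L1: L1 stop@L0
  join L4 pred L2: L2 stop@L0
  join L4 pred L3: L3 stop@L0
  L0 → ∅
  L1 → {L4}
  L2 → {L3,L4}
  L3 → {L4}
  L4 → ∅

φ for a: defs {L1,L3,L4}
  DF⁺ = {L4}

Answer: ["L4"]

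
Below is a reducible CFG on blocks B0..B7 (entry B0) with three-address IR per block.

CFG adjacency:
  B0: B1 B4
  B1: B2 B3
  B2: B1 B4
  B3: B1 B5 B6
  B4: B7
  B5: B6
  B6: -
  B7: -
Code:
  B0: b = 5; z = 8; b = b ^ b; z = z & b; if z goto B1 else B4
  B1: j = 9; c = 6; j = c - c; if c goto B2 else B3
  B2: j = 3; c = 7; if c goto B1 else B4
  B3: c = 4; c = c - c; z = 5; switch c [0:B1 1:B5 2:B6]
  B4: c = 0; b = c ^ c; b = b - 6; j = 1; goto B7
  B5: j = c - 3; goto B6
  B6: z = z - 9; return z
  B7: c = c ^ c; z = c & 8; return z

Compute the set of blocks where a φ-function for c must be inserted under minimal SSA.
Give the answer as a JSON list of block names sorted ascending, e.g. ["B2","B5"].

Answer: ["B1", "B4"]

Derivation:
idom tree: B1←B0 B2←B1 B3←B1 B4←B0 B5←B3 B6←B3 B7←B4
Dom at joins:
  B1: preds {B0,B2,B3}: {B0} ∩ {B0,B1,B2} ∩ {B0,B1,B3} = {B0}; idom=B0
  B4: preds {B0,B2}: {B0} ∩ {B0,B1,B2} = {B0}; idom=B0
  B6: preds {B3,B5}: {B0,B1,B3} ∩ {B0,B1,B3,B5} = {B0,B1,B3}; idom=B3

Frontier:
  B1←B0: walk · to B0
  B1←B2: walk B2→B1 to B0
  B1←B3: walk B3→B1 to B0
  B4←B0: walk · to B0
  B4←B2: walk B2→B1 to B0
  B6←B3: walk · to B3
  B6←B5: walk B5 to B3
  DF(B0)=∅
  DF(B1)={B1,B4}
  DF(B2)={B1,B4}
  DF(B3)={B1}
  DF(B4)=∅
  DF(B5)={B6}
  DF(B6)=∅
  DF(B7)=∅

φ for c: defs {B1,B2,B3,B4,B7}
  DF⁺ = {B1,B4}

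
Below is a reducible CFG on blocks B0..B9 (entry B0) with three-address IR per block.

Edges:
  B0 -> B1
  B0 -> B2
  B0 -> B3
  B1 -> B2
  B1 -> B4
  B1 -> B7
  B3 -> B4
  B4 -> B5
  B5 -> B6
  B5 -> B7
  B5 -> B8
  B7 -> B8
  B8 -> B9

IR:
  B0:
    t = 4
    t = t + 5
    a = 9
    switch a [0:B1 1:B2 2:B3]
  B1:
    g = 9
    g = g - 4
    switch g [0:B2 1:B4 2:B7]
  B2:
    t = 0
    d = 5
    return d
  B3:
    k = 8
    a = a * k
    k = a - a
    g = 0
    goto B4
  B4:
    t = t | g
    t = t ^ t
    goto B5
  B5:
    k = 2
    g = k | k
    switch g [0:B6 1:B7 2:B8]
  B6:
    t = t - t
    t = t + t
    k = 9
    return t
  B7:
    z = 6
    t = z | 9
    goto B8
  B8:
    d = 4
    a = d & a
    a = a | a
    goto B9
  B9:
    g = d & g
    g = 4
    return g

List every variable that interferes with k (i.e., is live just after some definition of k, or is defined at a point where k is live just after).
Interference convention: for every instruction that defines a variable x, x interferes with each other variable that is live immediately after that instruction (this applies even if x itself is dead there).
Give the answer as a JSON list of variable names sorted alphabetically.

Per-block:
  B0 def {a,t} use ∅
  B1 def {g} use ∅
  B2 def {d,t} use ∅
  B3 def {a,g,k} use {a}
  B4 def {t} use {g,t}
  B5 def {g,k} use ∅
  B6 def {k,t} use {t}
  B7 def {t,z} use ∅
  B8 def {a,d} use {a}
  B9 def {g} use {d,g}

Live sets:
  B0: in=∅ out={a,t}
  B1: in={a,t} out={a,g,t}
  B2: in=∅ out=∅
  B3: in={a,t} out={a,g,t}
  B4: in={a,g,t} out={a,t}
  B5: in={a,t} out={a,g,t}
  B6: in={t} out=∅
  B7: in={a,g} out={a,g}
  B8: in={a,g} out={d,g}
  B9: in={d,g} out=∅

Interfere edges:
  a — {d,g,k,t,z}
  d — {a,g}
  g — {a,d,t,z}
  k — {a,t}
  t — {a,g,k}
  z — {a,g}

N(k) = ["a", "t"]

Answer: ["a", "t"]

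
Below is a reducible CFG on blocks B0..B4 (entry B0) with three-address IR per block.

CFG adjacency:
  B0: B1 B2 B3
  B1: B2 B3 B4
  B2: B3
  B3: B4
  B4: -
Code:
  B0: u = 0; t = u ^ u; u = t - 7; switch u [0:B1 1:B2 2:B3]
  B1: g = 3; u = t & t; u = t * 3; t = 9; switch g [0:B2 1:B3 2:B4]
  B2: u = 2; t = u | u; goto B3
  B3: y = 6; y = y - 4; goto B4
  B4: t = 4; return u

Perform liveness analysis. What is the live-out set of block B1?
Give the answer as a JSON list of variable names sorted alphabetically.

Per-block:
  B0: def={t,u} ue=∅
  B1: def={g,t,u} ue={t}
  B2: def={t,u} ue=∅
  B3: def={y} ue=∅
  B4: def={t} ue={u}

Live sets:
  live B0: ∅→{t,u}
  live B1: {t}→{u}
  live B2: ∅→{u}
  live B3: {u}→{u}
  live B4: {u}→∅

live-out(B1) = ["u"]

Answer: ["u"]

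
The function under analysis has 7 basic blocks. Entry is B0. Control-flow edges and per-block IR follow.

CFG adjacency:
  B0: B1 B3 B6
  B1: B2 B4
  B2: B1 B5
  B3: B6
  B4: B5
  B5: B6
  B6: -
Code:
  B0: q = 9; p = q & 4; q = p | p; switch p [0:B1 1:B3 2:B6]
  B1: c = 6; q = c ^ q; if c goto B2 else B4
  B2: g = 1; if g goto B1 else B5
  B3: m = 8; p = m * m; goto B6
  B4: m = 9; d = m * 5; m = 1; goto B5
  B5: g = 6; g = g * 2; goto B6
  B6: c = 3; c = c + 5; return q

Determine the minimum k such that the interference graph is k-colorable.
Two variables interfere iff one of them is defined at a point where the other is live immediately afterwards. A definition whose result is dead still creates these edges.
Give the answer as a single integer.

Answer: 2

Derivation:
Per-block:
  B0 def {p,q} use ∅
  B1 def {c,q} use {q}
  B2 def {g} use ∅
  B3 def {m,p} use ∅
  B4 def {d,m} use ∅
  B5 def {g} use ∅
  B6 def {c} use {q}

Live sets:
  live B0: ∅→{q}
  live B1: {q}→{q}
  live B2: {q}→{q}
  live B3: {q}→{q}
  live B4: {q}→{q}
  live B5: {q}→{q}
  live B6: {q}→∅

Interfere edges:
  c↔{q}
  d↔{q}
  g↔{q}
  m↔{q}
  p↔{q}
  q↔{c,d,g,m,p}

Chromatic number:
  clique {c,q} ⇒ need ≥ 2
  assign c→R1 d→R1 g→R1 m→R1 p→R1 q→R0 — no edge inside a register ⇒ χ ≤ 2
  χ = 2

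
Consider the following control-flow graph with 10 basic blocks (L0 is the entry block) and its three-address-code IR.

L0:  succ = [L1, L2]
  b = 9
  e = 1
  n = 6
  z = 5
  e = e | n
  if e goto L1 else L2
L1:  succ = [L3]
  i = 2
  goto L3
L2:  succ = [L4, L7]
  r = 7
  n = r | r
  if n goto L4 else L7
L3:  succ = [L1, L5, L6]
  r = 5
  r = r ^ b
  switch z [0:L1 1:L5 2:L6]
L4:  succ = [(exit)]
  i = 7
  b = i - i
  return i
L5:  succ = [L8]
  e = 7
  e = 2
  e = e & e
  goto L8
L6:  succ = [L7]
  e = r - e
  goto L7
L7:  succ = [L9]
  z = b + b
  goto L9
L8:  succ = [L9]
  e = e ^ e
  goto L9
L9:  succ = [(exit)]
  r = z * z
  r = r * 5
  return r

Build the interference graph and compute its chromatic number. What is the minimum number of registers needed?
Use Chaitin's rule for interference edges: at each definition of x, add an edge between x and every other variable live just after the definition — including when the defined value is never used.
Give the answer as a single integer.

Answer: 4

Derivation:
Block summaries:
  L0 def {b,e,n,z} use ∅
  L1 def {i} use ∅
  L2 def {n,r} use ∅
  L3 def {r} use {b,z}
  L4 def {b,i} use ∅
  L5 def {e} use ∅
  L6 def {e} use {e,r}
  L7 def {z} use {b}
  L8 def {e} use {e}
  L9 def {r} use {z}

Live sets:
  L0 li=∅ lo={b,e,z}
  L1 li={b,e,z} lo={b,e,z}
  L2 li={b} lo={b}
  L3 li={b,e,z} lo={b,e,r,z}
  L4 li=∅ lo=∅
  L5 li={z} lo={e,z}
  L6 li={b,e,r} lo={b}
  L7 li={b} lo={z}
  L8 li={e,z} lo={z}
  L9 li={z} lo=∅

Conflict graph:
  b — {e,i,n,r,z}
  e — {b,i,n,r,z}
  i — {b,e,z}
  n — {b,e,z}
  r — {b,e,z}
  z — {b,e,i,n,r}

Chromatic number:
  clique {b,e,i,z} ⇒ need ≥ 4
  4-colouring: c0={b}  c1={e}  c2={z}  c3={i,n,r}
  χ = 4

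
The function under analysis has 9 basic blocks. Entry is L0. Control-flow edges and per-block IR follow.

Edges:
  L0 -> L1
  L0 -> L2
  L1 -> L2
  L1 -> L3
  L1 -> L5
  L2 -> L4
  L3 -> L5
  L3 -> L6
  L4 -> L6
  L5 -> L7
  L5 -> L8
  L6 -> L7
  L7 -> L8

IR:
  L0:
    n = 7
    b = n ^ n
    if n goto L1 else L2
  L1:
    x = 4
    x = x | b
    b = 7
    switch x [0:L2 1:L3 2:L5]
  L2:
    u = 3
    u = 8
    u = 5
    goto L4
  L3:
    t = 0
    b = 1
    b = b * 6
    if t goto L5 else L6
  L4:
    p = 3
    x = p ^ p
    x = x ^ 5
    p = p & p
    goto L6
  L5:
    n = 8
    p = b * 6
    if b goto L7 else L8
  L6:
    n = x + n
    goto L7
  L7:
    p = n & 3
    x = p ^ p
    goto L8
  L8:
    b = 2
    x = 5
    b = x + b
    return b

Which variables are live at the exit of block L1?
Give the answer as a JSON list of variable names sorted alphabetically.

Per-block:
  L0: def={b,n} ue=∅
  L1: def={b,x} ue={b}
  L2: def={u} ue=∅
  L3: def={b,t} ue=∅
  L4: def={p,x} ue=∅
  L5: def={n,p} ue={b}
  L6: def={n} ue={n,x}
  L7: def={p,x} ue={n}
  L8: def={b,x} ue=∅

Liveness:
  L0 li=∅ lo={b,n}
  L1 li={b,n} lo={b,n,x}
  L2 li={n} lo={n}
  L3 li={n,x} lo={b,n,x}
  L4 li={n} lo={n,x}
  L5 li={b} lo={n}
  L6 li={n,x} lo={n}
  L7 li={n} lo=∅
  L8 li=∅ lo=∅

live-out(L1) = ["b", "n", "x"]

Answer: ["b", "n", "x"]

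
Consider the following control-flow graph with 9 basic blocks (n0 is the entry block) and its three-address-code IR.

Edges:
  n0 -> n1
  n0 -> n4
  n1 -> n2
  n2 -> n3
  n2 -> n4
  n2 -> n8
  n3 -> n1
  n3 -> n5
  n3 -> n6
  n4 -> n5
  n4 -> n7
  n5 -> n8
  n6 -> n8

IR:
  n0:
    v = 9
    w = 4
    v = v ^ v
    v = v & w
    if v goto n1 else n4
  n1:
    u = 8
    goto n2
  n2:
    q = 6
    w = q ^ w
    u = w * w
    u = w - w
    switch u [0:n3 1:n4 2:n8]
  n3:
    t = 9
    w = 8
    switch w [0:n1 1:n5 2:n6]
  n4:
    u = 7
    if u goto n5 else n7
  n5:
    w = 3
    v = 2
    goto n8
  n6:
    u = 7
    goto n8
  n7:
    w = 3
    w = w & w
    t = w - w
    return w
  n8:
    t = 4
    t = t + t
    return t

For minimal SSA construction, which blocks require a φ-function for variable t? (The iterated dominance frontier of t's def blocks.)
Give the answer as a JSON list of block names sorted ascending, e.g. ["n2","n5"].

Answer: ["n1", "n4", "n5", "n8"]

Analysis:
idom tree: n1←n0 n2←n1 n3←n2 n4←n0 n5←n0 n6←n3 n7←n4 n8←n0
Dom∩ at merges:
  n1: preds {n0,n3}: {n0} ∩ {n0,n1,n2,n3} = {n0}; idom=n0
  n4: preds {n0,n2}: {n0} ∩ {n0,n1,n2} = {n0}; idom=n0
  n5: preds {n3,n4}: {n0,n1,n2,n3} ∩ {n0,n4} = {n0}; idom=n0
  n8: preds {n2,n5,n6}: {n0,n1,n2} ∩ {n0,n5} ∩ {n0,n1,n2,n3,n6} = {n0}; idom=n0

DF walk-up:
  join n1 pred n0: · stop@n0
  join n1 pred n3: n3→n2→n1 stop@n0
  join n4 pred n0: · stop@n0
  join n4 pred n2: n2→n1 stop@n0
  join n5 pred n3: n3→n2→n1 stop@n0
  join n5 pred n4: n4 stop@n0
  join n8 pred n2: n2→n1 stop@n0
  join n8 pred n5: n5 stop@n0
  join n8 pred n6: n6→n3→n2→n1 stop@n0
  n0: DF=∅
  n1: DF={n1,n4,n5,n8}
  n2: DF={n1,n4,n5,n8}
  n3: DF={n1,n5,n8}
  n4: DF={n5}
  n5: DF={n8}
  n6: DF={n8}
  n7: DF=∅
  n8: DF=∅

φ for t: defs {n3,n7,n8}
  DF⁺ = {n1,n4,n5,n8}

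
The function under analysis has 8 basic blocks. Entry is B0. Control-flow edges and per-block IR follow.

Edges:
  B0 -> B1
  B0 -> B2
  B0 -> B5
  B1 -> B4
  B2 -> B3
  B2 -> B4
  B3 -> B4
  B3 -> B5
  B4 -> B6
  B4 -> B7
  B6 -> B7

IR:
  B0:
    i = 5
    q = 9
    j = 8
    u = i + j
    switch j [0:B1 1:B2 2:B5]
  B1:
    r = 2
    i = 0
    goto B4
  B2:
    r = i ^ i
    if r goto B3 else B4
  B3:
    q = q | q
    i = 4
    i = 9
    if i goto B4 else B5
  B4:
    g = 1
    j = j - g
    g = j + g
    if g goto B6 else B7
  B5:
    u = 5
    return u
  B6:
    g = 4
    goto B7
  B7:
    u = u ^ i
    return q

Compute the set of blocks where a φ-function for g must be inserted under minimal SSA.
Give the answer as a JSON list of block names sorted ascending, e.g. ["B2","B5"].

idom tree: B1←B0 B2←B0 B3←B2 B4←B0 B5←B0 B6←B4 B7←B4
Dom at joins:
  B4: preds {B1,B2,B3}: {B0,B1} ∩ {B0,B2} ∩ {B0,B2,B3} = {B0}; idom=B0
  B5: preds {B0,B3}: {B0} ∩ {B0,B2,B3} = {B0}; idom=B0
  B7: preds {B4,B6}: {B0,B4} ∩ {B0,B4,B6} = {B0,B4}; idom=B4

Frontier:
  B4←B1: walk B1 to B0
  B4←B2: walk B2 to B0
  B4←B3: walk B3→B2 to B0
  B5←B0: walk · to B0
  B5←B3: walk B3→B2 to B0
  B7←B4: walk · to B4
  B7←B6: walk B6 to B4
  B0: DF=∅
  B1: DF={B4}
  B2: DF={B4,B5}
  B3: DF={B4,B5}
  B4: DF=∅
  B5: DF=∅
  B6: DF={B7}
  B7: DF=∅

φ for g: defs {B4,B6}
  DF⁺ = {B7}

Answer: ["B7"]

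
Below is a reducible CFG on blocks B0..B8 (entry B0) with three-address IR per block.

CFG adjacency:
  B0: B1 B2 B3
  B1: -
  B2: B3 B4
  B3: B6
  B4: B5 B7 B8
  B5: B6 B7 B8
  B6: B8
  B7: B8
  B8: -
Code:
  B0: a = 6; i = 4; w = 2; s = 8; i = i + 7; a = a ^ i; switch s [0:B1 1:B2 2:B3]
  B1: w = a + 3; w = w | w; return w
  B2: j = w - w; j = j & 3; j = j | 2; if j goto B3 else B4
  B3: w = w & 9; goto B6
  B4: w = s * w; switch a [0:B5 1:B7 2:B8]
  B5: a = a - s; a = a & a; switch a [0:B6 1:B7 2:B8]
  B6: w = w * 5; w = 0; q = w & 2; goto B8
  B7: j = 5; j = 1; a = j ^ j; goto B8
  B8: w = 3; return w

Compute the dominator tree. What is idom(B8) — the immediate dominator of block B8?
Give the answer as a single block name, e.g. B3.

idom tree: B1←B0 B2←B0 B3←B0 B4←B2 B5←B4 B6←B0 B7←B4 B8←B0
Join-block Dom:
  B3: preds {B0,B2}: {B0} ∩ {B0,B2} = {B0}; idom=B0
  B6: preds {B3,B5}: {B0,B3} ∩ {B0,B2,B4,B5} = {B0}; idom=B0
  B7: preds {B4,B5}: {B0,B2,B4} ∩ {B0,B2,B4,B5} = {B0,B2,B4}; idom=B4
  B8: preds {B4,B5,B6,B7}: {B0,B2,B4} ∩ {B0,B2,B4,B5} ∩ {B0,B6} ∩ {B0,B2,B4,B7} = {B0}; idom=B0

idom(B8) = B0

Answer: B0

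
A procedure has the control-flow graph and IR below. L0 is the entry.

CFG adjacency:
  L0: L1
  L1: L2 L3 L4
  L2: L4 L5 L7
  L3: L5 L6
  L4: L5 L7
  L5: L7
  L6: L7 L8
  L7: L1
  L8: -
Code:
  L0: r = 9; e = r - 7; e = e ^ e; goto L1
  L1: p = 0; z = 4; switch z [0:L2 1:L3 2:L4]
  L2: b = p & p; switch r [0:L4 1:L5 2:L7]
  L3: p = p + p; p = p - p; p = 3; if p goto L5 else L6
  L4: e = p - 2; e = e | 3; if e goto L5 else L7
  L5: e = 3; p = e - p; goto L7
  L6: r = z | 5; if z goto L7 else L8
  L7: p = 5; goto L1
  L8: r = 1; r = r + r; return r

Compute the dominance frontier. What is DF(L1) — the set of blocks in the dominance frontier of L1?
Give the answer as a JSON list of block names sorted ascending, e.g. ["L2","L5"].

Answer: ["L1"]

Working:
idom tree: L1←L0 L2←L1 L3←L1 L4←L1 L5←L1 L6←L3 L7←L1 L8←L6
Dom∩ at merges:
  L1: preds {L0,L7}: {L0} ∩ {L0,L1,L7} = {L0}; idom=L0
  L4: preds {L1,L2}: {L0,L1} ∩ {L0,L1,L2} = {L0,L1}; idom=L1
  L5: preds {L2,L3,L4}: {L0,L1,L2} ∩ {L0,L1,L3} ∩ {L0,L1,L4} = {L0,L1}; idom=L1
  L7: preds {L2,L4,L5,L6}: {L0,L1,L2} ∩ {L0,L1,L4} ∩ {L0,L1,L5} ∩ {L0,L1,L3,L6} = {L0,L1}; idom=L1

Frontier:
  L1←L0: walk · to L0
  L1←L7: walk L7→L1 to L0
  L4←L1: walk · to L1
  L4←L2: walk L2 to L1
  L5←L2: walk L2 to L1
  L5←L3: walk L3 to L1
  L5←L4: walk L4 to L1
  L7←L2: walk L2 to L1
  L7←L4: walk L4 to L1
  L7←L5: walk L5 to L1
  L7←L6: walk L6→L3 to L1
  L0: DF=∅
  L1: DF={L1}
  L2: DF={L4,L5,L7}
  L3: DF={L5,L7}
  L4: DF={L5,L7}
  L5: DF={L7}
  L6: DF={L7}
  L7: DF={L1}
  L8: DF=∅

DF(L1) = ["L1"]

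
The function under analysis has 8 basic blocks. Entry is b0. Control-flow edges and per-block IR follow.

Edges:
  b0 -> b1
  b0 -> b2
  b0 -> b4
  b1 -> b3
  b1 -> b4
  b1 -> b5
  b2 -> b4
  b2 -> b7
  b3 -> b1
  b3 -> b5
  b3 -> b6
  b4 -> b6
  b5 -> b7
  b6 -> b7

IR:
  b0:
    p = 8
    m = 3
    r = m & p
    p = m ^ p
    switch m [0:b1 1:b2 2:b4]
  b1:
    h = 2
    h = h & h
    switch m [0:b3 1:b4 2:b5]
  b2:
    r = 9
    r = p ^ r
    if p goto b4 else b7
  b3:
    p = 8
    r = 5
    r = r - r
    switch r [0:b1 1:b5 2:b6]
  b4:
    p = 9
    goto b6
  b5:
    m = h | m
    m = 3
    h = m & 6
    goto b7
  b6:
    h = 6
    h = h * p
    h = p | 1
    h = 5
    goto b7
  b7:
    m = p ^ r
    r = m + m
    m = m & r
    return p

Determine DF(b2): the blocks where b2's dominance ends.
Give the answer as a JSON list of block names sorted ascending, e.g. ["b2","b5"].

idom tree: b1←b0 b2←b0 b3←b1 b4←b0 b5←b1 b6←b0 b7←b0
Dom∩ at merges:
  b1: preds {b0,b3}: {b0} ∩ {b0,b1,b3} = {b0}; idom=b0
  b4: preds {b0,b1,b2}: {b0} ∩ {b0,b1} ∩ {b0,b2} = {b0}; idom=b0
  b5: preds {b1,b3}: {b0,b1} ∩ {b0,b1,b3} = {b0,b1}; idom=b1
  b6: preds {b3,b4}: {b0,b1,b3} ∩ {b0,b4} = {b0}; idom=b0
  b7: preds {b2,b5,b6}: {b0,b2} ∩ {b0,b1,b5} ∩ {b0,b6} = {b0}; idom=b0

DF derivation:
  b1←b0: walk · to b0
  b1←b3: walk b3→b1 to b0
  b4←b0: walk · to b0
  b4←b1: walk b1 to b0
  b4←b2: walk b2 to b0
  b5←b1: walk · to b1
  b5←b3: walk b3 to b1
  b6←b3: walk b3→b1 to b0
  b6←b4: walk b4 to b0
  b7←b2: walk b2 to b0
  b7←b5: walk b5→b1 to b0
  b7←b6: walk b6 to b0
  b0 → ∅
  b1 → {b1,b4,b6,b7}
  b2 → {b4,b7}
  b3 → {b1,b5,b6}
  b4 → {b6}
  b5 → {b7}
  b6 → {b7}
  b7 → ∅

DF(b2) = ["b4", "b7"]

Answer: ["b4", "b7"]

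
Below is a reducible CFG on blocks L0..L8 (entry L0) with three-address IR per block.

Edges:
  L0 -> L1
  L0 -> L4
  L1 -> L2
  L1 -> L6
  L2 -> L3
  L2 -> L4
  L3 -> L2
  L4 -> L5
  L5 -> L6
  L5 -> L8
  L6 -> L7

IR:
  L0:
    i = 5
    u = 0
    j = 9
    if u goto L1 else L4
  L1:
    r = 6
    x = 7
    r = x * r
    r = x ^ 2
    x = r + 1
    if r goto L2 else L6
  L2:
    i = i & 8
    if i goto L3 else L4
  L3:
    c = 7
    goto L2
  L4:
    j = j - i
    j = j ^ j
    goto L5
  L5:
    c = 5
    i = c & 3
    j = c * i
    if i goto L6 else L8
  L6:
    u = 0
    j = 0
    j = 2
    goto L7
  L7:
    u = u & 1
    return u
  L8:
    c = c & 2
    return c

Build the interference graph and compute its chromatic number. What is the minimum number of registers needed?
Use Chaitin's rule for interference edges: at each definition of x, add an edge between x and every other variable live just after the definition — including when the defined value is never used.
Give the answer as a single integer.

Answer: 4

Analysis:
Per-block:
  L0: {i,j,u} / ∅
  L1: {r,x} / ∅
  L2: {i} / {i}
  L3: {c} / ∅
  L4: {j} / {i,j}
  L5: {c,i,j} / ∅
  L6: {j,u} / ∅
  L7: {u} / {u}
  L8: {c} / {c}

Backward fixpoint:
  live L0: ∅→{i,j}
  live L1: {i,j}→{i,j}
  live L2: {i,j}→{i,j}
  live L3: {i,j}→{i,j}
  live L4: {i,j}→∅
  live L5: ∅→{c}
  live L6: ∅→{u}
  live L7: {u}→∅
  live L8: {c}→∅

Conflict graph:
  c↔{i,j}
  i↔{c,j,r,u,x}
  j↔{c,i,r,u,x}
  r↔{i,j,x}
  u↔{i,j}
  x↔{i,j,r}

Chromatic number:
  {i,j,r,x} pairwise interfere (4-clique) ⇒ χ ≥ 4
  assign c→c2 i→c0 j→c1 r→c2 u→c2 x→c3 — no edge inside a register ⇒ χ ≤ 4
  χ = 4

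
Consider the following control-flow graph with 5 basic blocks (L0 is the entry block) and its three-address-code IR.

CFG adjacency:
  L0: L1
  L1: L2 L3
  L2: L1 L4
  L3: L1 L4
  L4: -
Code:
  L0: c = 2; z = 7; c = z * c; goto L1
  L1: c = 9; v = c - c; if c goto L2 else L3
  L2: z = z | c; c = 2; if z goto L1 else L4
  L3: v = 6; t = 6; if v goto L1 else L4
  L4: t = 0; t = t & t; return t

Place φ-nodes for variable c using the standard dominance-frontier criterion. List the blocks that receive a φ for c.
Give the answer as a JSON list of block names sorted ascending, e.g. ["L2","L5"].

idom tree: L1←L0 L2←L1 L3←L1 L4←L1
Dom at joins:
  L1: preds {L0,L2,L3}: {L0} ∩ {L0,L1,L2} ∩ {L0,L1,L3} = {L0}; idom=L0
  L4: preds {L2,L3}: {L0,L1,L2} ∩ {L0,L1,L3} = {L0,L1}; idom=L1

Frontier:
  join L1 pred L0: · stop@L0
  join L1 pred L2: L2→L1 stop@L0
  join L1 pred L3: L3→L1 stop@L0
  join L4 pred L2: L2 stop@L1
  join L4 pred L3: L3 stop@L1
  DF(L0)=∅
  DF(L1)={L1}
  DF(L2)={L1,L4}
  DF(L3)={L1,L4}
  DF(L4)=∅

φ for c: defs {L0,L1,L2}
  DF⁺ = {L1,L4}

Answer: ["L1", "L4"]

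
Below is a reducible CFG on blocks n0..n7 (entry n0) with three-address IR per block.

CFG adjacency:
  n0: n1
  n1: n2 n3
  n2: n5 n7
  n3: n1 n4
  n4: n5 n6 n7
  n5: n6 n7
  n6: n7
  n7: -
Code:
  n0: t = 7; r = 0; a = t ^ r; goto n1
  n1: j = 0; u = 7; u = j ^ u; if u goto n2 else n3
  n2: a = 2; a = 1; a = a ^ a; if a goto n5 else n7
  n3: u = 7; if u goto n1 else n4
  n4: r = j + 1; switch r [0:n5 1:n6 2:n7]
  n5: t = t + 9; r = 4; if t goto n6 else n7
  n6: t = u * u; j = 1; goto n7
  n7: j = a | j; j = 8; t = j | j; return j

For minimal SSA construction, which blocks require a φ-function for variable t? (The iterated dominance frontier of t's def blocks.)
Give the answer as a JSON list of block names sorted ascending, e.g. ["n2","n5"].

idom tree: n1←n0 n2←n1 n3←n1 n4←n3 n5←n1 n6←n1 n7←n1
Dom at joins:
  n1: preds {n0,n3}: {n0} ∩ {n0,n1,n3} = {n0}; idom=n0
  n5: preds {n2,n4}: {n0,n1,n2} ∩ {n0,n1,n3,n4} = {n0,n1}; idom=n1
  n6: preds {n4,n5}: {n0,n1,n3,n4} ∩ {n0,n1,n5} = {n0,n1}; idom=n1
  n7: preds {n2,n4,n5,n6}: {n0,n1,n2} ∩ {n0,n1,n3,n4} ∩ {n0,n1,n5} ∩ {n0,n1,n6} = {n0,n1}; idom=n1

DF derivation:
  join n1 pred n0: · stop@n0
  join n1 pred n3: n3→n1 stop@n0
  join n5 pred n2: n2 stop@n1
  join n5 pred n4: n4→n3 stop@n1
  join n6 pred n4: n4→n3 stop@n1
  join n6 pred n5: n5 stop@n1
  join n7 pred n2: n2 stop@n1
  join n7 pred n4: n4→n3 stop@n1
  join n7 pred n5: n5 stop@n1
  join n7 pred n6: n6 stop@n1
  n0: DF=∅
  n1: DF={n1}
  n2: DF={n5,n7}
  n3: DF={n1,n5,n6,n7}
  n4: DF={n5,n6,n7}
  n5: DF={n6,n7}
  n6: DF={n7}
  n7: DF=∅

φ for t: defs {n0,n5,n6,n7}
  DF⁺ = {n6,n7}

Answer: ["n6", "n7"]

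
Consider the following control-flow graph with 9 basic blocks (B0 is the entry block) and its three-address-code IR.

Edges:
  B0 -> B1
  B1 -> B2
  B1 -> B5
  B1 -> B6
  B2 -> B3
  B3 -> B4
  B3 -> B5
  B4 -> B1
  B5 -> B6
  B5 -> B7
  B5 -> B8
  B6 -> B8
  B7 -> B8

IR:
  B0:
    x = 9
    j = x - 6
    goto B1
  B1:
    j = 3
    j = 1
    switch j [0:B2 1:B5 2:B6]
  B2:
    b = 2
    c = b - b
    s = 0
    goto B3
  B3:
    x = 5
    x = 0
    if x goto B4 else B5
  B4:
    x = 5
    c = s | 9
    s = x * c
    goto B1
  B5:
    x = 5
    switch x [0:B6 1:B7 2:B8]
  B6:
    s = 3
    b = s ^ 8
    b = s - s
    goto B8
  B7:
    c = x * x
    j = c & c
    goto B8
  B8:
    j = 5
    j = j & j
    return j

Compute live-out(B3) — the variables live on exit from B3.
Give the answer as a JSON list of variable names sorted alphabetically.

Answer: ["s"]

Working:
Per-block:
  B0: def={j,x} ue=∅
  B1: def={j} ue=∅
  B2: def={b,c,s} ue=∅
  B3: def={x} ue=∅
  B4: def={c,s,x} ue={s}
  B5: def={x} ue=∅
  B6: def={b,s} ue=∅
  B7: def={c,j} ue={x}
  B8: def={j} ue=∅

Backward fixpoint:
  B0: in=∅ out=∅
  B1: in=∅ out=∅
  B2: in=∅ out={s}
  B3: in={s} out={s}
  B4: in={s} out=∅
  B5: in=∅ out={x}
  B6: in=∅ out=∅
  B7: in={x} out=∅
  B8: in=∅ out=∅

live-out(B3) = ["s"]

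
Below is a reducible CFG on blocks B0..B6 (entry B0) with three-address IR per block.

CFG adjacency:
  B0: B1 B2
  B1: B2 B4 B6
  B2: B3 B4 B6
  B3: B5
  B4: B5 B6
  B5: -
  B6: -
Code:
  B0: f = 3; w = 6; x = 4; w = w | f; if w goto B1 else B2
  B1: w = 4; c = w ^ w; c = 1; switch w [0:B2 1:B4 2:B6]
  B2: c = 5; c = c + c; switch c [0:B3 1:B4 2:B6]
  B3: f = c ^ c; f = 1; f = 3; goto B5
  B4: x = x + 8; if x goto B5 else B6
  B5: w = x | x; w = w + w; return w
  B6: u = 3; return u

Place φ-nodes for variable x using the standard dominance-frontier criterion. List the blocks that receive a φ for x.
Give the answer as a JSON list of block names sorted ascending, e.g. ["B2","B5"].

idom tree: B1←B0 B2←B0 B3←B2 B4←B0 B5←B0 B6←B0
Join-block Dom:
  B2: preds {B0,B1}: {B0} ∩ {B0,B1} = {B0}; idom=B0
  B4: preds {B1,B2}: {B0,B1} ∩ {B0,B2} = {B0}; idom=B0
  B5: preds {B3,B4}: {B0,B2,B3} ∩ {B0,B4} = {B0}; idom=B0
  B6: preds {B1,B2,B4}: {B0,B1} ∩ {B0,B2} ∩ {B0,B4} = {B0}; idom=B0

DF walk-up:
  B2←B0: walk · to B0
  B2←B1: walk B1 to B0
  B4←B1: walk B1 to B0
  B4←B2: walk B2 to B0
  B5←B3: walk B3→B2 to B0
  B5←B4: walk B4 to B0
  B6←B1: walk B1 to B0
  B6←B2: walk B2 to B0
  B6←B4: walk B4 to B0
  B0: DF=∅
  B1: DF={B2,B4,B6}
  B2: DF={B4,B5,B6}
  B3: DF={B5}
  B4: DF={B5,B6}
  B5: DF=∅
  B6: DF=∅

φ for x: defs {B0,B4}
  DF⁺ = {B5,B6}

Answer: ["B5", "B6"]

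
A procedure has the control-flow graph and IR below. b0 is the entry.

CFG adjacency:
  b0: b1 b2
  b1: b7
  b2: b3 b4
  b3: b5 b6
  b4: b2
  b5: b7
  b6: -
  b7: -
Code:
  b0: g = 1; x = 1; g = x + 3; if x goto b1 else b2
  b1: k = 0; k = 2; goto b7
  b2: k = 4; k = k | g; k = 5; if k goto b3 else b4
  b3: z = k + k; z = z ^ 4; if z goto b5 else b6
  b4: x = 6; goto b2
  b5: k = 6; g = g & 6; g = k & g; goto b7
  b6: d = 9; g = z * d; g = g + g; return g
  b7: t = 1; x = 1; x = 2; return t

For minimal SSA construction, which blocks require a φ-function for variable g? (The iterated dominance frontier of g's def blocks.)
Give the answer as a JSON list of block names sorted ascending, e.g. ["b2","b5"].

Answer: ["b7"]

Analysis:
idom tree: b1←b0 b2←b0 b3←b2 b4←b2 b5←b3 b6←b3 b7←b0
Dom∩ at merges:
  b2: preds {b0,b4}: {b0} ∩ {b0,b2,b4} = {b0}; idom=b0
  b7: preds {b1,b5}: {b0,b1} ∩ {b0,b2,b3,b5} = {b0}; idom=b0

DF derivation:
  b2←b0: walk · to b0
  b2←b4: walk b4→b2 to b0
  b7←b1: walk b1 to b0
  b7←b5: walk b5→b3→b2 to b0
  DF(b0)=∅
  DF(b1)={b7}
  DF(b2)={b2,b7}
  DF(b3)={b7}
  DF(b4)={b2}
  DF(b5)={b7}
  DF(b6)=∅
  DF(b7)=∅

φ for g: defs {b0,b5,b6}
  DF⁺ = {b7}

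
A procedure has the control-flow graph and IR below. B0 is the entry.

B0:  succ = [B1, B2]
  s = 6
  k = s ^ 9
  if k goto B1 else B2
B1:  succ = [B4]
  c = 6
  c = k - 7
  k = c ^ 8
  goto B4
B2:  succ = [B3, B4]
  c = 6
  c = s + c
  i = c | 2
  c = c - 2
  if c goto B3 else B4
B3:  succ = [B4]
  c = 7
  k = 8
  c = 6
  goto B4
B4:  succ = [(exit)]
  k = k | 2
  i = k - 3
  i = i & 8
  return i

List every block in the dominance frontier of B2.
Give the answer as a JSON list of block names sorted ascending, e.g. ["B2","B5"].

Answer: ["B4"]

Working:
idom tree: B1←B0 B2←B0 B3←B2 B4←B0
Join-block Dom:
  B4: preds {B1,B2,B3}: {B0,B1} ∩ {B0,B2} ∩ {B0,B2,B3} = {B0}; idom=B0

Frontier:
  join B4 pred B1: B1 stop@B0
  join B4 pred B2: B2 stop@B0
  join B4 pred B3: B3→B2 stop@B0
  B0 → ∅
  B1 → {B4}
  B2 → {B4}
  B3 → {B4}
  B4 → ∅

DF(B2) = ["B4"]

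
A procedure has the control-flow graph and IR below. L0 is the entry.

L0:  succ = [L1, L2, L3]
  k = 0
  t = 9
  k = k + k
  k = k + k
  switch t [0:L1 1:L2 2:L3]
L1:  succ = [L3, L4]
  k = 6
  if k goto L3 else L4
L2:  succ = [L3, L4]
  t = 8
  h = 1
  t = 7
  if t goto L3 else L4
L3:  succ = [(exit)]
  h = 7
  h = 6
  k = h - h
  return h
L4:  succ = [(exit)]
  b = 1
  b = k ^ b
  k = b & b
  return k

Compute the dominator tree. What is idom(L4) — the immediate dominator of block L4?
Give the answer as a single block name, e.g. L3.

idom tree: L1←L0 L2←L0 L3←L0 L4←L0
Join-block Dom:
  L3: preds {L0,L1,L2}: {L0} ∩ {L0,L1} ∩ {L0,L2} = {L0}; idom=L0
  L4: preds {L1,L2}: {L0,L1} ∩ {L0,L2} = {L0}; idom=L0

idom(L4) = L0

Answer: L0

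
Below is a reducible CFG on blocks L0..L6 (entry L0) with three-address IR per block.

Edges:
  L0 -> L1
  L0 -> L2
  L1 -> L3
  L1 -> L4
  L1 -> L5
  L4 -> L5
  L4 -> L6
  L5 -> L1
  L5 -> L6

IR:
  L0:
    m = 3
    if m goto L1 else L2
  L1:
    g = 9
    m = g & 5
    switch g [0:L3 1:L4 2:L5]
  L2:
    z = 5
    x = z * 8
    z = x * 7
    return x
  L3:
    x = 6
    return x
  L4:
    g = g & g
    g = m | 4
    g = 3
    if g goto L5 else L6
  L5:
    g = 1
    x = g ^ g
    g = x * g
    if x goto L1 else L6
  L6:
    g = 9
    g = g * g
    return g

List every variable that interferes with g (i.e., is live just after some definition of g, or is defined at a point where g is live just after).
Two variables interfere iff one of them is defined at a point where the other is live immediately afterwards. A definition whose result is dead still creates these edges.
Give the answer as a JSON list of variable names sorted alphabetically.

Answer: ["m", "x"]

Analysis:
def/use:
  L0 def {m} use ∅
  L1 def {g,m} use ∅
  L2 def {x,z} use ∅
  L3 def {x} use ∅
  L4 def {g} use {g,m}
  L5 def {g,x} use ∅
  L6 def {g} use ∅

Backward fixpoint:
  L0 li=∅ lo=∅
  L1 li=∅ lo={g,m}
  L2 li=∅ lo=∅
  L3 li=∅ lo=∅
  L4 li={g,m} lo=∅
  L5 li=∅ lo=∅
  L6 li=∅ lo=∅

Interfere edges:
  g: {m,x}
  m: {g}
  x: {g,z}
  z: {x}

N(g) = ["m", "x"]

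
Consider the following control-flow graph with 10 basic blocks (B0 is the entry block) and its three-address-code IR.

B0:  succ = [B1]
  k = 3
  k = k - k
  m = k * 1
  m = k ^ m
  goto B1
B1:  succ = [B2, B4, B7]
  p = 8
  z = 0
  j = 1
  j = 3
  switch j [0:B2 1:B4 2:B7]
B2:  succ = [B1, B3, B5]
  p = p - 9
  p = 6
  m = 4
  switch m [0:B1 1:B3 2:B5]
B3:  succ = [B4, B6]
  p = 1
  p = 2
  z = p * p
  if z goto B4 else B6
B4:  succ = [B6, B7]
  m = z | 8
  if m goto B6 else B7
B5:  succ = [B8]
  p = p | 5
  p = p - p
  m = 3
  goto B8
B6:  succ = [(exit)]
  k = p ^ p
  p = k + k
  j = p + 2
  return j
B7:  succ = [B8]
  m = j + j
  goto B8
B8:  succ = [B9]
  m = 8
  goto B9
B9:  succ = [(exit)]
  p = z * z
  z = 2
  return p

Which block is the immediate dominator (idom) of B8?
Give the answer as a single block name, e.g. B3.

idom tree: B1←B0 B2←B1 B3←B2 B4←B1 B5←B2 B6←B1 B7←B1 B8←B1 B9←B8
Dom at joins:
  B1: preds {B0,B2}: {B0} ∩ {B0,B1,B2} = {B0}; idom=B0
  B4: preds {B1,B3}: {B0,B1} ∩ {B0,B1,B2,B3} = {B0,B1}; idom=B1
  B6: preds {B3,B4}: {B0,B1,B2,B3} ∩ {B0,B1,B4} = {B0,B1}; idom=B1
  B7: preds {B1,B4}: {B0,B1} ∩ {B0,B1,B4} = {B0,B1}; idom=B1
  B8: preds {B5,B7}: {B0,B1,B2,B5} ∩ {B0,B1,B7} = {B0,B1}; idom=B1

idom(B8) = B1

Answer: B1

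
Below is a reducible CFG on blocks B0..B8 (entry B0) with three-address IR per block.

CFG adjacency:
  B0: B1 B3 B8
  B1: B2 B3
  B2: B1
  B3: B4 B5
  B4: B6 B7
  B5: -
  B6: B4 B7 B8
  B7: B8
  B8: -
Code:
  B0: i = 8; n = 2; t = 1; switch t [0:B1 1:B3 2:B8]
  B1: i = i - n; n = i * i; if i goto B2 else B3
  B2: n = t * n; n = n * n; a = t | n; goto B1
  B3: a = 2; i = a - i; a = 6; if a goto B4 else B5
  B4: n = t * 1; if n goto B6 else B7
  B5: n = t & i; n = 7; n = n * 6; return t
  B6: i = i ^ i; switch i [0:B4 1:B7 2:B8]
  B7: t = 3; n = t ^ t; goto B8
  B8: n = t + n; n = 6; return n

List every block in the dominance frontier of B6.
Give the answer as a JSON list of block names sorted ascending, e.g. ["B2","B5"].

Answer: ["B4", "B7", "B8"]

Analysis:
idom tree: B1←B0 B2←B1 B3←B0 B4←B3 B5←B3 B6←B4 B7←B4 B8←B0
Dom at joins:
  B1: preds {B0,B2}: {B0} ∩ {B0,B1,B2} = {B0}; idom=B0
  B3: preds {B0,B1}: {B0} ∩ {B0,B1} = {B0}; idom=B0
  B4: preds {B3,B6}: {B0,B3} ∩ {B0,B3,B4,B6} = {B0,B3}; idom=B3
  B7: preds {B4,B6}: {B0,B3,B4} ∩ {B0,B3,B4,B6} = {B0,B3,B4}; idom=B4
  B8: preds {B0,B6,B7}: {B0} ∩ {B0,B3,B4,B6} ∩ {B0,B3,B4,B7} = {B0}; idom=B0

DF derivation:
  join B1 pred B0: · stop@B0
  join B1 pred B2: B2→B1 stop@B0
  join B3 pred B0: · stop@B0
  join B3 pred B1: B1 stop@B0
  join B4 pred B3: · stop@B3
  join B4 pred B6: B6→B4 stop@B3
  join B7 pred B4: · stop@B4
  join B7 pred B6: B6 stop@B4
  join B8 pred B0: · stop@B0
  join B8 pred B6: B6→B4→B3 stop@B0
  join B8 pred B7: B7→B4→B3 stop@B0
  DF(B0)=∅
  DF(B1)={B1,B3}
  DF(B2)={B1}
  DF(B3)={B8}
  DF(B4)={B4,B8}
  DF(B5)=∅
  DF(B6)={B4,B7,B8}
  DF(B7)={B8}
  DF(B8)=∅

DF(B6) = ["B4", "B7", "B8"]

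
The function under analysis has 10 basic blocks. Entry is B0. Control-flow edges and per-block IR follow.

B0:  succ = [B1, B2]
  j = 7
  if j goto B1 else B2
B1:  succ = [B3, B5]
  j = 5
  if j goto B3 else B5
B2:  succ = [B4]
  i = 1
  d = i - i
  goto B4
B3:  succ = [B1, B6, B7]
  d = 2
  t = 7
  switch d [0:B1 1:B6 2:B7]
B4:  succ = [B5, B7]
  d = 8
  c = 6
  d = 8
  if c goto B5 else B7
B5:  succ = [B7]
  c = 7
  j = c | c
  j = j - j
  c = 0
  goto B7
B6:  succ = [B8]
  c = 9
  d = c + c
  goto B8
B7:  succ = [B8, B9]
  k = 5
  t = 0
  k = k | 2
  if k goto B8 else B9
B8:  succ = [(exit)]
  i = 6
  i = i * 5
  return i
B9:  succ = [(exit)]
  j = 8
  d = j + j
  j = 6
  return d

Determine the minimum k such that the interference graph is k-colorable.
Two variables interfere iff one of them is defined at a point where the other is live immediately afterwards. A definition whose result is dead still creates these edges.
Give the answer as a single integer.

Answer: 2

Analysis:
def/use:
  B0: def={j} ue=∅
  B1: def={j} ue=∅
  B2: def={d,i} ue=∅
  B3: def={d,t} ue=∅
  B4: def={c,d} ue=∅
  B5: def={c,j} ue=∅
  B6: def={c,d} ue=∅
  B7: def={k,t} ue=∅
  B8: def={i} ue=∅
  B9: def={d,j} ue=∅

Live sets:
  live B0: ∅→∅
  live B1: ∅→∅
  live B2: ∅→∅
  live B3: ∅→∅
  live B4: ∅→∅
  live B5: ∅→∅
  live B6: ∅→∅
  live B7: ∅→∅
  live B8: ∅→∅
  live B9: ∅→∅

Conflict graph:
  c — {d}
  d — {c,j,t}
  i — ∅
  j — {d}
  k — {t}
  t — {d,k}

Registers:
  {c,d} pairwise interfere (2-clique) ⇒ χ ≥ 2
  assign c→r1 d→r0 i→r0 j→r1 k→r0 t→r1 — no edge inside a register ⇒ χ ≤ 2
  χ = 2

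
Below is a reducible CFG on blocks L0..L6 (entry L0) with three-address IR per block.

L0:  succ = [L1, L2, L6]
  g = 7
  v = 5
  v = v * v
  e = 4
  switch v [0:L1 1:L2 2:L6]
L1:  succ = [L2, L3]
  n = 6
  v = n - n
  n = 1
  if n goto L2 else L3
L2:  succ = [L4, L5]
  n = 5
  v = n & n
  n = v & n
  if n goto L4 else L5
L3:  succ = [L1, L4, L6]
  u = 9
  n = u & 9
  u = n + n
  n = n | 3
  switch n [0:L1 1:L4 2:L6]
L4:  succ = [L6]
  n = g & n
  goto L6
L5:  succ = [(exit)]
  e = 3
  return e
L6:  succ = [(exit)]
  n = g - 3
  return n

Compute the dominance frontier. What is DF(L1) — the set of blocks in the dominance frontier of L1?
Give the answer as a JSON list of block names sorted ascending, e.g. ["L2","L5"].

idom tree: L1←L0 L2←L0 L3←L1 L4←L0 L5←L2 L6←L0
Dom∩ at merges:
  L1: preds {L0,L3}: {L0} ∩ {L0,L1,L3} = {L0}; idom=L0
  L2: preds {L0,L1}: {L0} ∩ {L0,L1} = {L0}; idom=L0
  L4: preds {L2,L3}: {L0,L2} ∩ {L0,L1,L3} = {L0}; idom=L0
  L6: preds {L0,L3,L4}: {L0} ∩ {L0,L1,L3} ∩ {L0,L4} = {L0}; idom=L0

DF derivation:
  L1←L0: walk · to L0
  L1←L3: walk L3→L1 to L0
  L2←L0: walk · to L0
  L2←L1: walk L1 to L0
  L4←L2: walk L2 to L0
  L4←L3: walk L3→L1 to L0
  L6←L0: walk · to L0
  L6←L3: walk L3→L1 to L0
  L6←L4: walk L4 to L0
  DF(L0)=∅
  DF(L1)={L1,L2,L4,L6}
  DF(L2)={L4}
  DF(L3)={L1,L4,L6}
  DF(L4)={L6}
  DF(L5)=∅
  DF(L6)=∅

DF(L1) = ["L1", "L2", "L4", "L6"]

Answer: ["L1", "L2", "L4", "L6"]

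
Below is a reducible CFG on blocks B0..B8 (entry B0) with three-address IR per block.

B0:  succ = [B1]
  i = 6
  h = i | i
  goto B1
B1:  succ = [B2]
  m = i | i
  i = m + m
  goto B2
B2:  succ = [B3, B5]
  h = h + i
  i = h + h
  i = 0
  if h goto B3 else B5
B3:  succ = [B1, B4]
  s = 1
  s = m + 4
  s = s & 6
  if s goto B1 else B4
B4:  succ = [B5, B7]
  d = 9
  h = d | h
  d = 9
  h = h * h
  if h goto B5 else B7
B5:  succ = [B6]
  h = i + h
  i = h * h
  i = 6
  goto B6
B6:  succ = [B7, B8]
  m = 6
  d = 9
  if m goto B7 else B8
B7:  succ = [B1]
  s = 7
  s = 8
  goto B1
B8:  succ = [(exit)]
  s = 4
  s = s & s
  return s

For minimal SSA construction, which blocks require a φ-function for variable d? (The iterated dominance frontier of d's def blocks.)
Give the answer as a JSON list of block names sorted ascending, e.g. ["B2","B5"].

Answer: ["B1", "B5", "B7"]

Derivation:
idom tree: B1←B0 B2←B1 B3←B2 B4←B3 B5←B2 B6←B5 B7←B2 B8←B6
Dom at joins:
  B1: preds {B0,B3,B7}: {B0} ∩ {B0,B1,B2,B3} ∩ {B0,B1,B2,B7} = {B0}; idom=B0
  B5: preds {B2,B4}: {B0,B1,B2} ∩ {B0,B1,B2,B3,B4} = {B0,B1,B2}; idom=B2
  B7: preds {B4,B6}: {B0,B1,B2,B3,B4} ∩ {B0,B1,B2,B5,B6} = {B0,B1,B2}; idom=B2

Frontier:
  join B1 pred B0: · stop@B0
  join B1 pred B3: B3→B2→B1 stop@B0
  join B1 pred B7: B7→B2→B1 stop@B0
  join B5 pred B2: · stop@B2
  join B5 pred B4: B4→B3 stop@B2
  join B7 pred B4: B4→B3 stop@B2
  join B7 pred B6: B6→B5 stop@B2
  B0: DF=∅
  B1: DF={B1}
  B2: DF={B1}
  B3: DF={B1,B5,B7}
  B4: DF={B5,B7}
  B5: DF={B7}
  B6: DF={B7}
  B7: DF={B1}
  B8: DF=∅

φ for d: defs {B4,B6}
  DF⁺ = {B1,B5,B7}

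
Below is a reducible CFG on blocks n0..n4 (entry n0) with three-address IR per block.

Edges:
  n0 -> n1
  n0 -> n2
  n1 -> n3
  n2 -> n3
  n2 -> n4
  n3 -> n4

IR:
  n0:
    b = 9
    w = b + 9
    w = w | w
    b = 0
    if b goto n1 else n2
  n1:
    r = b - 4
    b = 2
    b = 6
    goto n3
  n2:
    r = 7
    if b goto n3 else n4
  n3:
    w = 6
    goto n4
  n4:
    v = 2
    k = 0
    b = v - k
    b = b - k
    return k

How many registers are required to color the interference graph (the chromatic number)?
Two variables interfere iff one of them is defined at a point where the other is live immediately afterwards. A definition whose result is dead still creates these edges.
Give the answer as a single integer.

Block summaries:
  n0: {b,w} / ∅
  n1: {b,r} / {b}
  n2: {r} / {b}
  n3: {w} / ∅
  n4: {b,k,v} / ∅

Liveness:
  live n0: ∅→{b}
  live n1: {b}→∅
  live n2: {b}→∅
  live n3: ∅→∅
  live n4: ∅→∅

Interference:
  b: {k,r}
  k: {b,v}
  r: {b}
  v: {k}
  w: ∅

Colouring:
  lower bound: {b,k} mutually conflict ⇒ χ ≥ 2
  assign b→c0 k→c1 r→c1 v→c0 w→c0 — no edge inside a register ⇒ χ ≤ 2
  χ = 2

Answer: 2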